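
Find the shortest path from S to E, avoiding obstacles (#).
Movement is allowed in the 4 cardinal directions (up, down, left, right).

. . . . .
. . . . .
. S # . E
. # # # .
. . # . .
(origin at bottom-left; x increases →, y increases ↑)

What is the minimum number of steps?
5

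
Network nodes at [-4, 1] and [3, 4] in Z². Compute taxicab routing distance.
10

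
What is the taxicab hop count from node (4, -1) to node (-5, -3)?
11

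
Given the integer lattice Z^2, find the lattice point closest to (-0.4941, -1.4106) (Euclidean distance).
(0, -1)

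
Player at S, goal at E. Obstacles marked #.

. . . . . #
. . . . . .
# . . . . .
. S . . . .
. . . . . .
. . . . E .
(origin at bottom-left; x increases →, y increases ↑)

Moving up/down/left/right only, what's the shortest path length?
5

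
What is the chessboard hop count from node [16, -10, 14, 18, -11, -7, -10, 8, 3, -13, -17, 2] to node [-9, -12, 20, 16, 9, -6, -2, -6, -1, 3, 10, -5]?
27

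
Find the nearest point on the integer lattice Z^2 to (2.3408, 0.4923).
(2, 0)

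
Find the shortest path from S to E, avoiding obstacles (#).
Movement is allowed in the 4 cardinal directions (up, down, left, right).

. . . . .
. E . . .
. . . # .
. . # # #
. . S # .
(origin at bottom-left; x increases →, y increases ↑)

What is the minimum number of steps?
4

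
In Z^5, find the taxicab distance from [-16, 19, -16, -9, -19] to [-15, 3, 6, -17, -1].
65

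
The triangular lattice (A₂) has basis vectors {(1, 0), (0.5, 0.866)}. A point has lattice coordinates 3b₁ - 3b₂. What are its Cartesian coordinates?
(1.5, -2.598)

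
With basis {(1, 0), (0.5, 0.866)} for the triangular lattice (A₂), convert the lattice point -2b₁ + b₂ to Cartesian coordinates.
(-1.5, 0.866)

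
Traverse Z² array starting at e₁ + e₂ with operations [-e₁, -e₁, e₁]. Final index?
(0, 1)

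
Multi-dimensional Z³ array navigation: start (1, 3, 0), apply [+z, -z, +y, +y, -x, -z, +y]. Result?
(0, 6, -1)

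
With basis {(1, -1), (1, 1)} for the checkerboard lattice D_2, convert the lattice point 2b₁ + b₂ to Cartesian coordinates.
(3, -1)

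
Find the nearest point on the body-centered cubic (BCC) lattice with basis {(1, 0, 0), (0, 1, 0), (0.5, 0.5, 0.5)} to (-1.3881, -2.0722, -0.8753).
(-1, -2, -1)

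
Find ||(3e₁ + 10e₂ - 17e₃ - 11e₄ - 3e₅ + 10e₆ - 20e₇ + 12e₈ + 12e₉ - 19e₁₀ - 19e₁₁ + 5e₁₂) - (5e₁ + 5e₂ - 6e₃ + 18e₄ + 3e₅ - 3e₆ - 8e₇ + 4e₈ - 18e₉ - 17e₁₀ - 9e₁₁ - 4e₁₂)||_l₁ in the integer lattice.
137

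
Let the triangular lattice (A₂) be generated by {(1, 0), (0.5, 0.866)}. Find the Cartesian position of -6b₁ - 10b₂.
(-11, -8.66)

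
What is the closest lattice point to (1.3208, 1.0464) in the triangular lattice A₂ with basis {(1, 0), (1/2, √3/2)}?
(1.5, 0.866)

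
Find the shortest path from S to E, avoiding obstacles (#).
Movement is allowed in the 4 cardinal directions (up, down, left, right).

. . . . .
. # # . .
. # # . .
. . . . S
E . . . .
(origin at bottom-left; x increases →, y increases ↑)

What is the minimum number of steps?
5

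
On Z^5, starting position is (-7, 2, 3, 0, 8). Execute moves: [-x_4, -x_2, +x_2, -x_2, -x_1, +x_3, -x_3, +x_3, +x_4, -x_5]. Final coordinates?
(-8, 1, 4, 0, 7)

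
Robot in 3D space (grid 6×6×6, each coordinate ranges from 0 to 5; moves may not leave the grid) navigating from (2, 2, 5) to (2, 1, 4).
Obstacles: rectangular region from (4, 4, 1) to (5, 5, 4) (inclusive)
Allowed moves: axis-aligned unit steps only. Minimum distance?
2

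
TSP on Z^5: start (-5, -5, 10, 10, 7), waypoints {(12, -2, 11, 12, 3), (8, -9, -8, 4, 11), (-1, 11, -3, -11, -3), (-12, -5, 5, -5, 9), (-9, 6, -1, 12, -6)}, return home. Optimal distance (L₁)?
256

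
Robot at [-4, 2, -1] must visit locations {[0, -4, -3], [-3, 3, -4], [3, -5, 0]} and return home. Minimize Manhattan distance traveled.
38
(one optimal route: (-4, 2, -1) → (-3, 3, -4) → (0, -4, -3) → (3, -5, 0) → (-4, 2, -1))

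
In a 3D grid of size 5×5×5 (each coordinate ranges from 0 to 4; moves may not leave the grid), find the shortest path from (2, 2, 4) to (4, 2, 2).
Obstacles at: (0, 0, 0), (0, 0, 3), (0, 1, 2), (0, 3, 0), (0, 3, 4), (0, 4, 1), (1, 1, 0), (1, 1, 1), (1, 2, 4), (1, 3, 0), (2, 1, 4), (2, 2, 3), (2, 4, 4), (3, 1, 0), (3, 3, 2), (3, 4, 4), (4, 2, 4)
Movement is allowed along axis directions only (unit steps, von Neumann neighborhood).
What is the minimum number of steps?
4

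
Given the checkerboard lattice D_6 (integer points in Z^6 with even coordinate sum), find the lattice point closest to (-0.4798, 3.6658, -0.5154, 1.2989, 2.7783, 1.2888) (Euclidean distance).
(0, 4, -1, 1, 3, 1)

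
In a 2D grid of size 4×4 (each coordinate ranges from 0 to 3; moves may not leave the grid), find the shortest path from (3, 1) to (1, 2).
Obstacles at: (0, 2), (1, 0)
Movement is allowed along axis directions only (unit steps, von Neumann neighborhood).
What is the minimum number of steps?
3
(one shortest path: (3, 1) → (2, 1) → (1, 1) → (1, 2))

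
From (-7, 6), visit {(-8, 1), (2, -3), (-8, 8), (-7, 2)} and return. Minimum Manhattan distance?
42
(one optimal route: (-7, 6) → (-8, 8) → (-8, 1) → (2, -3) → (-7, 2) → (-7, 6))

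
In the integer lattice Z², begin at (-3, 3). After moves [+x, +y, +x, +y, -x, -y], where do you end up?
(-2, 4)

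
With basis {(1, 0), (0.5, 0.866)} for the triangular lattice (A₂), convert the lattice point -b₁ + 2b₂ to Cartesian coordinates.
(0, 1.732)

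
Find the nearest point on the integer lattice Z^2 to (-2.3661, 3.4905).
(-2, 3)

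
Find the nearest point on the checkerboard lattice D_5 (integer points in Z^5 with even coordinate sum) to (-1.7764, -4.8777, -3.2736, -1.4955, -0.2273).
(-2, -5, -3, -2, 0)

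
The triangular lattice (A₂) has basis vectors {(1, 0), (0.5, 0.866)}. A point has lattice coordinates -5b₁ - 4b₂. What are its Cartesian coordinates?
(-7, -3.464)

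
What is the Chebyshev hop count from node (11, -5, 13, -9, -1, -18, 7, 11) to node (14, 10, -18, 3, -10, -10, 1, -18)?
31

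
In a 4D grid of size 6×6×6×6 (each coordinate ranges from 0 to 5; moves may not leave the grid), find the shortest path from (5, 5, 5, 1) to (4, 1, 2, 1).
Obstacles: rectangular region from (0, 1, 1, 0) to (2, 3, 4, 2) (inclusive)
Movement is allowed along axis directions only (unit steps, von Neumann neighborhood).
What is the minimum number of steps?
8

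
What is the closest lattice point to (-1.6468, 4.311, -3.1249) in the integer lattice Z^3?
(-2, 4, -3)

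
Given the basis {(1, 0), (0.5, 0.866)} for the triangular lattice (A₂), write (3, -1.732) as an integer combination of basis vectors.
4b₁ - 2b₂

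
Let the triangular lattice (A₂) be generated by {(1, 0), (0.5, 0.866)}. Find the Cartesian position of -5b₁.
(-5, 0)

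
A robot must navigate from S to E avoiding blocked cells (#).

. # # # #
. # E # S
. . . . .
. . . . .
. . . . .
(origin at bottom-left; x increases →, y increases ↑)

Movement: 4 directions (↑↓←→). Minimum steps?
4
(one shortest path: (4, 3) → (4, 2) → (3, 2) → (2, 2) → (2, 3))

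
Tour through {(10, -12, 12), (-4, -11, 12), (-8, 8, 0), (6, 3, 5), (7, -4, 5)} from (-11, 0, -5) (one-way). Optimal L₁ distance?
81
(one optimal route: (-11, 0, -5) → (-8, 8, 0) → (6, 3, 5) → (7, -4, 5) → (10, -12, 12) → (-4, -11, 12))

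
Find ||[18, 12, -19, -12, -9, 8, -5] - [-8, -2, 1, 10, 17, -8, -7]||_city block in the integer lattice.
126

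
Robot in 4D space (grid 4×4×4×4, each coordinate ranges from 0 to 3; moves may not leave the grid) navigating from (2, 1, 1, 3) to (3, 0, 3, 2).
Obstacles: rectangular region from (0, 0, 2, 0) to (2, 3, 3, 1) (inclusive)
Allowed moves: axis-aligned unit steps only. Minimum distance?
5
(one shortest path: (2, 1, 1, 3) → (3, 1, 1, 3) → (3, 0, 1, 3) → (3, 0, 2, 3) → (3, 0, 3, 3) → (3, 0, 3, 2))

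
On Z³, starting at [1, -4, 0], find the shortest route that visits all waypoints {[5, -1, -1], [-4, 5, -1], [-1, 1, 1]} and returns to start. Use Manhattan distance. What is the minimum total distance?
40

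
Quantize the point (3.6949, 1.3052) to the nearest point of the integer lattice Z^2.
(4, 1)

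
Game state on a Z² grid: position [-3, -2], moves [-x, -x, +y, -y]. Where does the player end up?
(-5, -2)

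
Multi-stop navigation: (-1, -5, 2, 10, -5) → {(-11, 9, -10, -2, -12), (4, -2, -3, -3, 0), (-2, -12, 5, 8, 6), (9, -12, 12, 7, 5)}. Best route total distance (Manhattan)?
135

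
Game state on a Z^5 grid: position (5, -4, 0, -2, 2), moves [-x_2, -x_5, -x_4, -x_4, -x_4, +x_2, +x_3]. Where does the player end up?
(5, -4, 1, -5, 1)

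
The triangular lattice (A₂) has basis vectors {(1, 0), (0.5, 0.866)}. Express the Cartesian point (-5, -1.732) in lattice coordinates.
-4b₁ - 2b₂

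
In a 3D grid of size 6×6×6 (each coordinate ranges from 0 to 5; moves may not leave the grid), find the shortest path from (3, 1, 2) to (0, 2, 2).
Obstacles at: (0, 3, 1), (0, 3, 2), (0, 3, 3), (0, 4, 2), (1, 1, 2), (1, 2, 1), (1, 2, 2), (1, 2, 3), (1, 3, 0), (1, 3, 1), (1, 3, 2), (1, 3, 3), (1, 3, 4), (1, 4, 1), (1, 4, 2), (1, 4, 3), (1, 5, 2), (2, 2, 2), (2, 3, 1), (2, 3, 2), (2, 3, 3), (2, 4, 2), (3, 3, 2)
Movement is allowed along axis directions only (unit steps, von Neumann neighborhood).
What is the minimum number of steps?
6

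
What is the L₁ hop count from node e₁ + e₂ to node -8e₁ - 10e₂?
20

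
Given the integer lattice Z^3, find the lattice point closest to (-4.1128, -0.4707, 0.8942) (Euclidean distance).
(-4, 0, 1)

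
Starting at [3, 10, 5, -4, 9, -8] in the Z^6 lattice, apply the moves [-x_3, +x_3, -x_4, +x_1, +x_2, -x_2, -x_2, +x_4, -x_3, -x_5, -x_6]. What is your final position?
(4, 9, 4, -4, 8, -9)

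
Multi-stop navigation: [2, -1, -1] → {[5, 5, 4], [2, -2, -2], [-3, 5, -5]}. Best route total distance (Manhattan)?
34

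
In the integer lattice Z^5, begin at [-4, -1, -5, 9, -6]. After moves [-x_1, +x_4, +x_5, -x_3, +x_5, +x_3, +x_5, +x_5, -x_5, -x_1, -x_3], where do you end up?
(-6, -1, -6, 10, -3)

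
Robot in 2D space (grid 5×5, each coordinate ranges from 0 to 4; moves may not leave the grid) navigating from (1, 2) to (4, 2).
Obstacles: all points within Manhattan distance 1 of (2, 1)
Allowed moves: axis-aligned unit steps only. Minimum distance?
5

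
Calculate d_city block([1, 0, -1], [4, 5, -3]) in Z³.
10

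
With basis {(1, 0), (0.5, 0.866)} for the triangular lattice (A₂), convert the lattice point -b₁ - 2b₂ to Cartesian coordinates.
(-2, -1.732)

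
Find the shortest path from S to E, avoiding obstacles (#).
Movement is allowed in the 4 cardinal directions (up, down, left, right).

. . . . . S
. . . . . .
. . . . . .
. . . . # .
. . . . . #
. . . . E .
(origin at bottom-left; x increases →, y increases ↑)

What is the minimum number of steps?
8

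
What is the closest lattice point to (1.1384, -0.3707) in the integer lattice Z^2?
(1, 0)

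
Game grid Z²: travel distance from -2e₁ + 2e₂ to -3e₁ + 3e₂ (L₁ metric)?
2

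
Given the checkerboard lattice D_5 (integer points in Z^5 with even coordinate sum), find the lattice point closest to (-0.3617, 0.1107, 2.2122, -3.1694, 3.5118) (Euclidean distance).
(0, 0, 2, -3, 3)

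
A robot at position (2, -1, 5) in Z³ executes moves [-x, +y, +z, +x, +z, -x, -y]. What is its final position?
(1, -1, 7)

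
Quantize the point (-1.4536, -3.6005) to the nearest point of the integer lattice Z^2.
(-1, -4)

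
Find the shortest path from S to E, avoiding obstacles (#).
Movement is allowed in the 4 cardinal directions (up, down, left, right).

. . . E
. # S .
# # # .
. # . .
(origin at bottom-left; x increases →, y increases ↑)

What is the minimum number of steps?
2
(one shortest path: (2, 2) → (3, 2) → (3, 3))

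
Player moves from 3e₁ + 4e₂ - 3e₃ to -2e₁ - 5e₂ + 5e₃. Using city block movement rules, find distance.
22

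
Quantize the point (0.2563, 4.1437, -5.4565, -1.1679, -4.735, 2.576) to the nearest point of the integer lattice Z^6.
(0, 4, -5, -1, -5, 3)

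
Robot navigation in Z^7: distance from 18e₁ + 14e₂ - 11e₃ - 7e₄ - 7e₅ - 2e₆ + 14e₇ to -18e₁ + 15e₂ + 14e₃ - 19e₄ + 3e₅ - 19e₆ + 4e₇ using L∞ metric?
36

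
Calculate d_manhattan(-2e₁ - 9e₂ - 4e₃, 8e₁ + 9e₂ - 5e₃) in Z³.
29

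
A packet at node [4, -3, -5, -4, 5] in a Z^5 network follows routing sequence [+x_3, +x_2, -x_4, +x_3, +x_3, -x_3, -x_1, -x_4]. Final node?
(3, -2, -3, -6, 5)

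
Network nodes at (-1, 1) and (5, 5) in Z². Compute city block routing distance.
10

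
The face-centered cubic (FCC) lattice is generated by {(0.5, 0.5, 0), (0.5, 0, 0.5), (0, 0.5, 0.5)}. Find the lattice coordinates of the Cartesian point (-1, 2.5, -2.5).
4b₁ - 6b₂ + b₃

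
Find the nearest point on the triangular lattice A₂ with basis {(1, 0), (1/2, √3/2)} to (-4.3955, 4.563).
(-4.5, 4.33)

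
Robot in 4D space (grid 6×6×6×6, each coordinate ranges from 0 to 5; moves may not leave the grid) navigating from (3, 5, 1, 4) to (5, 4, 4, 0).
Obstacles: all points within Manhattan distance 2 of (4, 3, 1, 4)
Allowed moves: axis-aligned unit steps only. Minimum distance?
10
(one shortest path: (3, 5, 1, 4) → (3, 5, 2, 4) → (4, 5, 2, 4) → (5, 5, 2, 4) → (5, 4, 2, 4) → (5, 4, 3, 4) → (5, 4, 4, 4) → (5, 4, 4, 3) → (5, 4, 4, 2) → (5, 4, 4, 1) → (5, 4, 4, 0))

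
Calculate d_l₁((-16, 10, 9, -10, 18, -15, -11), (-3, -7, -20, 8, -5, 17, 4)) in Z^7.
147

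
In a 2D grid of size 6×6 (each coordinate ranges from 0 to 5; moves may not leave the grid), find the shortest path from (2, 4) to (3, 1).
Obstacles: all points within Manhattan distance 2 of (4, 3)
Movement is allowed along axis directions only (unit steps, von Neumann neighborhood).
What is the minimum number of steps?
6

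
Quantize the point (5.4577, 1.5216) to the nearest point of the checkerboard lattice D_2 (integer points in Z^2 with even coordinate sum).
(5, 1)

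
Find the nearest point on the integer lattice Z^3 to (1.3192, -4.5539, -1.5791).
(1, -5, -2)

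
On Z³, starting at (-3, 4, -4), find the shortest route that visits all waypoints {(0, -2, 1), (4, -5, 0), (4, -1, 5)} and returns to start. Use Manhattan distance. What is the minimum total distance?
52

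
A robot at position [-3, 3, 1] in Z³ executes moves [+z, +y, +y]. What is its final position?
(-3, 5, 2)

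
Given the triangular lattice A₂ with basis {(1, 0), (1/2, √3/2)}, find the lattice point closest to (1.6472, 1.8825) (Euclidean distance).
(2, 1.732)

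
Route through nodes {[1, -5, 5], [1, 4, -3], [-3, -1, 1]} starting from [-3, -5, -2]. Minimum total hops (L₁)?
36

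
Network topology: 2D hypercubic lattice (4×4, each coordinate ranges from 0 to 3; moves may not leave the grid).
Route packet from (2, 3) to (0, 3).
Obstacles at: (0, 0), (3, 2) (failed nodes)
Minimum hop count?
2
(one shortest path: (2, 3) → (1, 3) → (0, 3))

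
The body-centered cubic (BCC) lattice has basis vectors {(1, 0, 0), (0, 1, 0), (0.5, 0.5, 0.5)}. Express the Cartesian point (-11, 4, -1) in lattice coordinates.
-10b₁ + 5b₂ - 2b₃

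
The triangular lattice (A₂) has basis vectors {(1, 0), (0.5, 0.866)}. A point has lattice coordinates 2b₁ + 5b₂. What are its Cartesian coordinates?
(4.5, 4.33)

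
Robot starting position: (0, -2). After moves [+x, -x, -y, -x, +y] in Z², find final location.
(-1, -2)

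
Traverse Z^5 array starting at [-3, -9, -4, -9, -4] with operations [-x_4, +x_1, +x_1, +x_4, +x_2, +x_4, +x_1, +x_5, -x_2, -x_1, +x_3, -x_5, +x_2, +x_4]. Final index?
(-1, -8, -3, -7, -4)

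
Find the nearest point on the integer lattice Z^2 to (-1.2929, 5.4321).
(-1, 5)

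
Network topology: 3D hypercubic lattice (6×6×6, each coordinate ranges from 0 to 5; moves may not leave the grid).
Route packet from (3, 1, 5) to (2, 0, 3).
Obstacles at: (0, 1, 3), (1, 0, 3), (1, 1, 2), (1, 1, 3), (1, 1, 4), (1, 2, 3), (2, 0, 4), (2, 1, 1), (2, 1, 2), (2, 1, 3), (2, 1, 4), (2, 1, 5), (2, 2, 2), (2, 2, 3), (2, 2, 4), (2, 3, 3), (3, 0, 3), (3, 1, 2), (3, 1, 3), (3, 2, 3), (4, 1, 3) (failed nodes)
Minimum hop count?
8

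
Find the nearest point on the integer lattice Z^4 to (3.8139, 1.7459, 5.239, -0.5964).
(4, 2, 5, -1)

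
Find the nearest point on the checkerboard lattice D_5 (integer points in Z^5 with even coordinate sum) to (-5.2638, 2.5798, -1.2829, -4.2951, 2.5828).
(-5, 3, -1, -4, 3)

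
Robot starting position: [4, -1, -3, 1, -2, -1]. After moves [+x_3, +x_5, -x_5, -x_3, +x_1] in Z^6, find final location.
(5, -1, -3, 1, -2, -1)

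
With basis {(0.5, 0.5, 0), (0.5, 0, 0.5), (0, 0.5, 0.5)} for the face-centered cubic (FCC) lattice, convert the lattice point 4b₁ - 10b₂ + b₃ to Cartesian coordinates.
(-3, 2.5, -4.5)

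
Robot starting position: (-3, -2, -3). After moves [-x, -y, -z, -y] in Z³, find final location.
(-4, -4, -4)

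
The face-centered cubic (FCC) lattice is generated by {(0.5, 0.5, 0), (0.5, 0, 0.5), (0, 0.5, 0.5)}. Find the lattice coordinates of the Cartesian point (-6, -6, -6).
-6b₁ - 6b₂ - 6b₃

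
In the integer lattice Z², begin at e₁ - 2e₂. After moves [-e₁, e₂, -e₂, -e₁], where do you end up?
(-1, -2)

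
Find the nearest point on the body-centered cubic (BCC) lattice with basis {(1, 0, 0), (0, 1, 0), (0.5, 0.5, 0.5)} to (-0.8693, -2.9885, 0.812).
(-1, -3, 1)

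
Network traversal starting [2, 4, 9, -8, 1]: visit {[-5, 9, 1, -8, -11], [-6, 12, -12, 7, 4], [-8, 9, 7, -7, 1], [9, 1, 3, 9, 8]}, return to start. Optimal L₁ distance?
174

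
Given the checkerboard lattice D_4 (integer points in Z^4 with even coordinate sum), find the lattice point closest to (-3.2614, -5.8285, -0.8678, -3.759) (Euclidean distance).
(-3, -6, -1, -4)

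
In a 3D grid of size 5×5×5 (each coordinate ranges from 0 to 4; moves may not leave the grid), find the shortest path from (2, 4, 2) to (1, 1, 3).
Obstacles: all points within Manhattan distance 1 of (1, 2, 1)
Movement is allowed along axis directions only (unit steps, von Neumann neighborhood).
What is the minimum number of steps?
5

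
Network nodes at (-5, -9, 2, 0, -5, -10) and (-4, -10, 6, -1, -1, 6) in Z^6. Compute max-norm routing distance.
16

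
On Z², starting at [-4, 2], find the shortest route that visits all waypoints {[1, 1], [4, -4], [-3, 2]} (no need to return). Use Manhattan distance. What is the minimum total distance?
14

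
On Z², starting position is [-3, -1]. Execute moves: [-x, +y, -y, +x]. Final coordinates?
(-3, -1)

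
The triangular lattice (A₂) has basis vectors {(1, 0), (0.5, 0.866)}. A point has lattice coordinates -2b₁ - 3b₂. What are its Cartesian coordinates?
(-3.5, -2.598)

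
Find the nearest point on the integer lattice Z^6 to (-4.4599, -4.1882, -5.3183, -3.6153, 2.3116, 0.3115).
(-4, -4, -5, -4, 2, 0)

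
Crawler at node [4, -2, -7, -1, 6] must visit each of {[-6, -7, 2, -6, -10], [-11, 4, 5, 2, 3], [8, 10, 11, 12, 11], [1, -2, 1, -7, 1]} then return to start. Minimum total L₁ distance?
188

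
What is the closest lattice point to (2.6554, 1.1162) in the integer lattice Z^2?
(3, 1)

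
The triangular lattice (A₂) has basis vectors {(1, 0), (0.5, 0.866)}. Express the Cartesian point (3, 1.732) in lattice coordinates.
2b₁ + 2b₂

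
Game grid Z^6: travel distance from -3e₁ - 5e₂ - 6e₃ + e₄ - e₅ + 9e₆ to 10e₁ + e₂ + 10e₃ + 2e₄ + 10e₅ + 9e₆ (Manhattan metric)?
47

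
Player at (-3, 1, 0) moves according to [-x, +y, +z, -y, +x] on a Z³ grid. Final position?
(-3, 1, 1)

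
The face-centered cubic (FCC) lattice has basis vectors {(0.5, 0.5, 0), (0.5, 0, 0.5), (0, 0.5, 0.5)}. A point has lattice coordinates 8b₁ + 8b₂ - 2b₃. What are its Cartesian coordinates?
(8, 3, 3)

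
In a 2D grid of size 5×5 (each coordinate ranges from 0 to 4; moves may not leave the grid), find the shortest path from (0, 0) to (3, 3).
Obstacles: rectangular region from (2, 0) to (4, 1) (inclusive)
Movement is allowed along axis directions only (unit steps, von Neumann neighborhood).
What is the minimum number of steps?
6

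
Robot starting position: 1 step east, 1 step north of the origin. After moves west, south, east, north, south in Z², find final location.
(1, 0)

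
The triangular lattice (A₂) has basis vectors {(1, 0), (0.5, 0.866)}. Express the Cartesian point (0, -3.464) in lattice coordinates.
2b₁ - 4b₂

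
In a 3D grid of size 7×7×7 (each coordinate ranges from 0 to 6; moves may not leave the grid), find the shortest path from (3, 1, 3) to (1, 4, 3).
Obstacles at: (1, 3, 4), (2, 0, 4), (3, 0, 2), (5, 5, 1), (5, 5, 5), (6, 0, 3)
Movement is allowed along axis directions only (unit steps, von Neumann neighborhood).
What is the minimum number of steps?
5
(one shortest path: (3, 1, 3) → (2, 1, 3) → (1, 1, 3) → (1, 2, 3) → (1, 3, 3) → (1, 4, 3))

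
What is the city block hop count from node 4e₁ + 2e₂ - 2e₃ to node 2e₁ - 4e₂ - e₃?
9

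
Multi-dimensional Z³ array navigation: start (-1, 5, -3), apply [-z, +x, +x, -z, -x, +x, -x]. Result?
(0, 5, -5)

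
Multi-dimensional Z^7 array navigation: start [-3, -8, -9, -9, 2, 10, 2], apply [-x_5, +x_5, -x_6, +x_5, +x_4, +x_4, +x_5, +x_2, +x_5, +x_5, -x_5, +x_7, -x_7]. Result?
(-3, -7, -9, -7, 5, 9, 2)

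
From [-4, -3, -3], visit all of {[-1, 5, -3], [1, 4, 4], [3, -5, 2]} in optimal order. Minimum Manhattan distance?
34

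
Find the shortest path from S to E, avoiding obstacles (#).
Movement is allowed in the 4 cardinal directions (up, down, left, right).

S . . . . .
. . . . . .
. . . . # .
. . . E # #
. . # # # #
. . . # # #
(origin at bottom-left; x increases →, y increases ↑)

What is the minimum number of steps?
6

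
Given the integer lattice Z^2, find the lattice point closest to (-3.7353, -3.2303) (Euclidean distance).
(-4, -3)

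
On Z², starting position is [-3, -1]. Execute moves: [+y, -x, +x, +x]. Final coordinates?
(-2, 0)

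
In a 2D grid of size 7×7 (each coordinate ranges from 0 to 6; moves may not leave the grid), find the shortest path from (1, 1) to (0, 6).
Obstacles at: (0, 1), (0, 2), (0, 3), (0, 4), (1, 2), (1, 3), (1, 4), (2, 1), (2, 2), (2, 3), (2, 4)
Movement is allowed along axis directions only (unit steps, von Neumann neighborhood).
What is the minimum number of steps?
12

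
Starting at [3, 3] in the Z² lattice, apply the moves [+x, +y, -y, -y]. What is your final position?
(4, 2)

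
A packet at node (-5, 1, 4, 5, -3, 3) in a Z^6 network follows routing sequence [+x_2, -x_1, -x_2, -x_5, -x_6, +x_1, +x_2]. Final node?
(-5, 2, 4, 5, -4, 2)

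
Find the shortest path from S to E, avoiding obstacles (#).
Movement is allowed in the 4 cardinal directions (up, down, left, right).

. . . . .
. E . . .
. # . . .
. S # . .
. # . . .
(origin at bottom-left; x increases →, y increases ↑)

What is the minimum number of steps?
4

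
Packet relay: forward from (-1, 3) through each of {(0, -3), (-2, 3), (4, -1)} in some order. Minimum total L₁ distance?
15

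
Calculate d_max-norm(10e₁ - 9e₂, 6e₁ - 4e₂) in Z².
5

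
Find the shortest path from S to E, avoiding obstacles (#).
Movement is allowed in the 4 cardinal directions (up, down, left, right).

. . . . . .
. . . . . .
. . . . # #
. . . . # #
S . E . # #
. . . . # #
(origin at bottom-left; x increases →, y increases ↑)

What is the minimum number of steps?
2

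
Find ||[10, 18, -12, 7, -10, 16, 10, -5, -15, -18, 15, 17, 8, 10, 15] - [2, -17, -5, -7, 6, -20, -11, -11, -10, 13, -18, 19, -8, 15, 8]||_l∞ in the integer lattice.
36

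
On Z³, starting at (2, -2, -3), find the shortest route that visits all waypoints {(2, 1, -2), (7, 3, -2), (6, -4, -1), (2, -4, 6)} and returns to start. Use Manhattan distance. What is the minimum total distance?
42
(one optimal route: (2, -2, -3) → (2, 1, -2) → (7, 3, -2) → (6, -4, -1) → (2, -4, 6) → (2, -2, -3))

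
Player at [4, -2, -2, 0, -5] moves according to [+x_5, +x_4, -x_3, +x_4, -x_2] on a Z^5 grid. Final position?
(4, -3, -3, 2, -4)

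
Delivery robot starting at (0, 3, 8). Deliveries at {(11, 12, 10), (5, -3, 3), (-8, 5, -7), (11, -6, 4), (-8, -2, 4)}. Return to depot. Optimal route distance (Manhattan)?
114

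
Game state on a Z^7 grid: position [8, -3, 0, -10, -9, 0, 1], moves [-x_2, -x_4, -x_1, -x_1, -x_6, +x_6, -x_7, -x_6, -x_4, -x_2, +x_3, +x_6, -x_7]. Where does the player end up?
(6, -5, 1, -12, -9, 0, -1)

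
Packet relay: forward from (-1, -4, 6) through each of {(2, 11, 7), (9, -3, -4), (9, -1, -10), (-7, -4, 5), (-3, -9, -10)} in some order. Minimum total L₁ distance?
91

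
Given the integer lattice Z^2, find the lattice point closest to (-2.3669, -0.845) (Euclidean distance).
(-2, -1)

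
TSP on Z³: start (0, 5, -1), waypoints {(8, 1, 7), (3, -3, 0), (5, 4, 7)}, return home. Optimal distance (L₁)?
48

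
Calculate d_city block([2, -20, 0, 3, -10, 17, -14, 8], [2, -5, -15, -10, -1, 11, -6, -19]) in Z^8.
93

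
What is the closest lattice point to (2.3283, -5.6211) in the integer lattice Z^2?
(2, -6)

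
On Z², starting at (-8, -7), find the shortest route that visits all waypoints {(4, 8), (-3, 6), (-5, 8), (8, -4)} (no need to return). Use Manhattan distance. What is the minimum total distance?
47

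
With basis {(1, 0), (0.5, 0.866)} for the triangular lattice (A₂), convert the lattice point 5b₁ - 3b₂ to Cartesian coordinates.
(3.5, -2.598)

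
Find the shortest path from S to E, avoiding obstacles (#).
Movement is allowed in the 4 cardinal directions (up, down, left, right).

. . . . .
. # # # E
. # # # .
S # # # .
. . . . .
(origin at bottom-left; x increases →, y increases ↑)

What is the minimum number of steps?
8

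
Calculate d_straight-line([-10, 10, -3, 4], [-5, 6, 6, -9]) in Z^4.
17.0587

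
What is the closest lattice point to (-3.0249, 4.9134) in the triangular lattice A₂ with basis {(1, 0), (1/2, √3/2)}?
(-3, 5.196)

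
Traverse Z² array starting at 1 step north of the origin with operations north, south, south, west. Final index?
(-1, 0)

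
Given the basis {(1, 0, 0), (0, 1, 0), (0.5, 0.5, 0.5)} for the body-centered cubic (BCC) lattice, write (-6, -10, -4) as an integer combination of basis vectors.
-2b₁ - 6b₂ - 8b₃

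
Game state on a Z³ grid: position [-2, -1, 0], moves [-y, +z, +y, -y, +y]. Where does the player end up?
(-2, -1, 1)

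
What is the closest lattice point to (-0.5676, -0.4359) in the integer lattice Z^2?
(-1, 0)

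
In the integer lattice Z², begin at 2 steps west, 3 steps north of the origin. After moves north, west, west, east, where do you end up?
(-3, 4)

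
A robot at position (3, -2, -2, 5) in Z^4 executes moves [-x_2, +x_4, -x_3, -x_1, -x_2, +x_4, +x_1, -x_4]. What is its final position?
(3, -4, -3, 6)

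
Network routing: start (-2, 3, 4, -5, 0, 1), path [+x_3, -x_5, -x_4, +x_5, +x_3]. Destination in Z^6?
(-2, 3, 6, -6, 0, 1)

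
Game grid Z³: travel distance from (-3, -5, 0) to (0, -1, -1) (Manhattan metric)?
8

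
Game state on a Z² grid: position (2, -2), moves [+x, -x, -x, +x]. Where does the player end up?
(2, -2)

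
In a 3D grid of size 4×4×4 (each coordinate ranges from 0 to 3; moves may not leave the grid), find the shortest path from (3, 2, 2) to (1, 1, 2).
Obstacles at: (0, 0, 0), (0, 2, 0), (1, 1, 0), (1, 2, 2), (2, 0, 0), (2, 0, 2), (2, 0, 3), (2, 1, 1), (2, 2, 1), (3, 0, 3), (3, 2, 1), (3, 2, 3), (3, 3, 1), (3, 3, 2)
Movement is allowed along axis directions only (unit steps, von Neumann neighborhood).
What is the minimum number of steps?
3
(one shortest path: (3, 2, 2) → (2, 2, 2) → (2, 1, 2) → (1, 1, 2))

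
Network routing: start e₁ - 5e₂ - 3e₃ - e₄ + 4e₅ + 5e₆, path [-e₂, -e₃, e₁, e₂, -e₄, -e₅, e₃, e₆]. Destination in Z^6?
(2, -5, -3, -2, 3, 6)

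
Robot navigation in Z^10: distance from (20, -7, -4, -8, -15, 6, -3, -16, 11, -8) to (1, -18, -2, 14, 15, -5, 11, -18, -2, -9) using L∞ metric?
30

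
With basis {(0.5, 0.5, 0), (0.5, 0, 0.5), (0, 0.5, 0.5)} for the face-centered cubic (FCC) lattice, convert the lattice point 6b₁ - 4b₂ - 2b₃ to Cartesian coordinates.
(1, 2, -3)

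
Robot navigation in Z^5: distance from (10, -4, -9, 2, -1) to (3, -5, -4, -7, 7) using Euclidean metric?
14.8324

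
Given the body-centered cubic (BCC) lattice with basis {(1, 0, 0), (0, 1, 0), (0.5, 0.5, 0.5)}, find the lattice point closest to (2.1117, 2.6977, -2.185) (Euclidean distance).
(2, 3, -2)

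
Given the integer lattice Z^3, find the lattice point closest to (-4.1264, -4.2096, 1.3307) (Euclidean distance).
(-4, -4, 1)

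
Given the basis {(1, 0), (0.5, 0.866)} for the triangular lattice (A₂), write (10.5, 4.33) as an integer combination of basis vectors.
8b₁ + 5b₂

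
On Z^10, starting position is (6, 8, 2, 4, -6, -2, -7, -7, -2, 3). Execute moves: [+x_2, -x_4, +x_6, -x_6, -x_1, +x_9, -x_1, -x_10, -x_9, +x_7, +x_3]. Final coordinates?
(4, 9, 3, 3, -6, -2, -6, -7, -2, 2)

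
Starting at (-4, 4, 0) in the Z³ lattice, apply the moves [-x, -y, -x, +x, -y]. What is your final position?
(-5, 2, 0)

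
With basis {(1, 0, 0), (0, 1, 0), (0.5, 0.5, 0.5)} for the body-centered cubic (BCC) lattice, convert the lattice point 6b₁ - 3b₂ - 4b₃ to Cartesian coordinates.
(4, -5, -2)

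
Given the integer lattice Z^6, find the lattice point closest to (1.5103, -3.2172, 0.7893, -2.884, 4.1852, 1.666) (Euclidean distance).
(2, -3, 1, -3, 4, 2)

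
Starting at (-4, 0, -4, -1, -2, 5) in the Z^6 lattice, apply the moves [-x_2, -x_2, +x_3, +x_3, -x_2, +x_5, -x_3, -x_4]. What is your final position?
(-4, -3, -3, -2, -1, 5)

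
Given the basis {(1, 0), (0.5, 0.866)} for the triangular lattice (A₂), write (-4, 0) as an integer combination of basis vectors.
-4b₁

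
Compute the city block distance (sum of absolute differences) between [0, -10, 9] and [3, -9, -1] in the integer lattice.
14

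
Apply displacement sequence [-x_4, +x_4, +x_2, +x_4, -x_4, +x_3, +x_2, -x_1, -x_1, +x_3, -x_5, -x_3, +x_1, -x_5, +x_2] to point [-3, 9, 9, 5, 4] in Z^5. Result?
(-4, 12, 10, 5, 2)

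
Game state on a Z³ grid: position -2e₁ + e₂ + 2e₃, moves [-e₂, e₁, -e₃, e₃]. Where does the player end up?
(-1, 0, 2)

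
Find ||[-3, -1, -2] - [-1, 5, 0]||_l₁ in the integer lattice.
10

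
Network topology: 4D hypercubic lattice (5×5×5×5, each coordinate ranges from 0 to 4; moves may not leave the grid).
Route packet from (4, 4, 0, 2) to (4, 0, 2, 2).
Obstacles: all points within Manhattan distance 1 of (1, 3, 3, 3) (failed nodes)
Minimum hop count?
6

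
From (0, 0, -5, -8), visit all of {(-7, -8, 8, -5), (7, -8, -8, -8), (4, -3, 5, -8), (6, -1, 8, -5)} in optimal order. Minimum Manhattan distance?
69
(one optimal route: (0, 0, -5, -8) → (7, -8, -8, -8) → (4, -3, 5, -8) → (6, -1, 8, -5) → (-7, -8, 8, -5))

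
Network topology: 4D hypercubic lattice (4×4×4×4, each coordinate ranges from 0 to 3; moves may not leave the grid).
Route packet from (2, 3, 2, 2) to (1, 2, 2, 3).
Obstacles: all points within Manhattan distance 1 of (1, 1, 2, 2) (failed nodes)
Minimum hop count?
3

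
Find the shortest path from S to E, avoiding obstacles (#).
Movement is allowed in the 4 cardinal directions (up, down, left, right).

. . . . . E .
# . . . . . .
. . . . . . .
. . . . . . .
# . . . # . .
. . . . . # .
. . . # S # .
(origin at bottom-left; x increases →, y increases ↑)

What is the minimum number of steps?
9
(one shortest path: (4, 0) → (4, 1) → (3, 1) → (3, 2) → (3, 3) → (4, 3) → (5, 3) → (5, 4) → (5, 5) → (5, 6))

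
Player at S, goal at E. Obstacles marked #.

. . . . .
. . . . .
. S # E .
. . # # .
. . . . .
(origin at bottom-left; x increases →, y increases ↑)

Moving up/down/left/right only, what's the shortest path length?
4
(one shortest path: (1, 2) → (1, 3) → (2, 3) → (3, 3) → (3, 2))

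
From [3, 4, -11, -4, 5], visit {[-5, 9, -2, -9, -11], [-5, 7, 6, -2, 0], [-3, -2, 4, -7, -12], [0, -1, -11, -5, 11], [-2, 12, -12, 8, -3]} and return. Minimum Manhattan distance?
182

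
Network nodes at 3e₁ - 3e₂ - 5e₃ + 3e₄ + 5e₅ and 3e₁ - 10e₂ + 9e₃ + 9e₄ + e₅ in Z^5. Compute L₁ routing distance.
31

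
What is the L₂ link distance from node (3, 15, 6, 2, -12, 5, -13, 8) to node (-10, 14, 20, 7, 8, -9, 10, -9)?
42.4853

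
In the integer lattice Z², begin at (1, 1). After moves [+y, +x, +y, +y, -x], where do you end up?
(1, 4)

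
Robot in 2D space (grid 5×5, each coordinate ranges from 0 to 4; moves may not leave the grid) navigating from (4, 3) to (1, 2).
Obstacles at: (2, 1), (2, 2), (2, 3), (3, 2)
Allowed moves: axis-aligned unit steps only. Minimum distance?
6
(one shortest path: (4, 3) → (3, 3) → (3, 4) → (2, 4) → (1, 4) → (1, 3) → (1, 2))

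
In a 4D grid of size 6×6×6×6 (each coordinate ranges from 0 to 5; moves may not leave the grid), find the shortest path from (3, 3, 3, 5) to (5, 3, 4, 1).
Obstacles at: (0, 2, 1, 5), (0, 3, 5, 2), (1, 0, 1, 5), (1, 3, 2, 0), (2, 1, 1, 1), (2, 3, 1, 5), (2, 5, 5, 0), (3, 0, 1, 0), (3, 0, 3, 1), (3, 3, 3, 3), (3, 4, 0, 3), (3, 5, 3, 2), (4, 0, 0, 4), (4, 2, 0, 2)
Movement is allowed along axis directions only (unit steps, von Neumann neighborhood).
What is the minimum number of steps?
7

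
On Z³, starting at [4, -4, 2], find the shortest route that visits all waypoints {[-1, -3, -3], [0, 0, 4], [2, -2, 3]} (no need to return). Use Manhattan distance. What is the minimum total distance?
21
(one optimal route: (4, -4, 2) → (2, -2, 3) → (0, 0, 4) → (-1, -3, -3))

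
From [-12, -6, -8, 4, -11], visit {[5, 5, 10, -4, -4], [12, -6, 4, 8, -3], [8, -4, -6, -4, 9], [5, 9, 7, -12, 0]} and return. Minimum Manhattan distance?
202
(one optimal route: (-12, -6, -8, 4, -11) → (12, -6, 4, 8, -3) → (5, 5, 10, -4, -4) → (5, 9, 7, -12, 0) → (8, -4, -6, -4, 9) → (-12, -6, -8, 4, -11))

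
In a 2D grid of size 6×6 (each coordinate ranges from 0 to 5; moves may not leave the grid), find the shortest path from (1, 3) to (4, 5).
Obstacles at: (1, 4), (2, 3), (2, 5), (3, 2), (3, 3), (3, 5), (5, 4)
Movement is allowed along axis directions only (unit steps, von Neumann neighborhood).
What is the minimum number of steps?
9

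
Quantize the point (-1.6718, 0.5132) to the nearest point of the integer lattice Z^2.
(-2, 1)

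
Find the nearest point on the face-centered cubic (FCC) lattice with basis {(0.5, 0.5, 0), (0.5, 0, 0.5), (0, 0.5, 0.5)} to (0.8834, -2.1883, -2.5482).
(1, -2.5, -2.5)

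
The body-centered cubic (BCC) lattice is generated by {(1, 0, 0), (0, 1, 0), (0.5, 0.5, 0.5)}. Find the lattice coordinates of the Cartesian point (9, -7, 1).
8b₁ - 8b₂ + 2b₃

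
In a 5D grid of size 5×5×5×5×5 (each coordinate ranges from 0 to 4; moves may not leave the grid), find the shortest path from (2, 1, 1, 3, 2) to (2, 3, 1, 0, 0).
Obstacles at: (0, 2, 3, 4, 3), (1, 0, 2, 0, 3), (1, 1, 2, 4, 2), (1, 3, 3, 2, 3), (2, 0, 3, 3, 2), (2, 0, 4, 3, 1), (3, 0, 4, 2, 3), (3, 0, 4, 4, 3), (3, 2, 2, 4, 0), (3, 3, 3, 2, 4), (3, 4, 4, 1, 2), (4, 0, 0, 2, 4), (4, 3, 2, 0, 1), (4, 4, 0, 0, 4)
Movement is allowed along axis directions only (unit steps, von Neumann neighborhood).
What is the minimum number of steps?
7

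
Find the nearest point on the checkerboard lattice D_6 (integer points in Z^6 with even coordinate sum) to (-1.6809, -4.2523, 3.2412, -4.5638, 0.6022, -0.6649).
(-2, -4, 3, -5, 1, -1)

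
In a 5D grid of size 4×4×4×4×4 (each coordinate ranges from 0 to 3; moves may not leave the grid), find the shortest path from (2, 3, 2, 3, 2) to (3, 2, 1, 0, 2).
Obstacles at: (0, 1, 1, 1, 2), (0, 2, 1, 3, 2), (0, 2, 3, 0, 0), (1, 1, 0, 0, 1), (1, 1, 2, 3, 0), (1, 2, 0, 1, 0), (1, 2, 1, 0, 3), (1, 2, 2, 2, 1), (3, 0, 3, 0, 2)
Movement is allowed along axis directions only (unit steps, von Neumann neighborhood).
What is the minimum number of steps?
6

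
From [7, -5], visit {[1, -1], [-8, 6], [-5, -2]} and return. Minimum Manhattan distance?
52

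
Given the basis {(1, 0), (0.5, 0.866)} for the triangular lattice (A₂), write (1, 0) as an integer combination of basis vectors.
b₁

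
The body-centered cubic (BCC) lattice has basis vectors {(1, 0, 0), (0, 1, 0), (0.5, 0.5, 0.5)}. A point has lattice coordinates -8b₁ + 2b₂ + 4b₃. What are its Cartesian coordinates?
(-6, 4, 2)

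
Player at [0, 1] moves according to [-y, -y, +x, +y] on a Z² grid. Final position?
(1, 0)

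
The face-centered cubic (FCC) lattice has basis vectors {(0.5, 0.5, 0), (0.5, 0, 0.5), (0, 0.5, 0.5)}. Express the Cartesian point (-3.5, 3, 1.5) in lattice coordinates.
-2b₁ - 5b₂ + 8b₃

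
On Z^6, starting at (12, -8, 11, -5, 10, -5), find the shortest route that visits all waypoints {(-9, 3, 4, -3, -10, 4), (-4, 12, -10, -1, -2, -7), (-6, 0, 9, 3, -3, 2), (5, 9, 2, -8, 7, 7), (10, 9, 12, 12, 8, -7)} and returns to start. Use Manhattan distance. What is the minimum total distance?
274
(one optimal route: (12, -8, 11, -5, 10, -5) → (5, 9, 2, -8, 7, 7) → (-9, 3, 4, -3, -10, 4) → (-6, 0, 9, 3, -3, 2) → (-4, 12, -10, -1, -2, -7) → (10, 9, 12, 12, 8, -7) → (12, -8, 11, -5, 10, -5))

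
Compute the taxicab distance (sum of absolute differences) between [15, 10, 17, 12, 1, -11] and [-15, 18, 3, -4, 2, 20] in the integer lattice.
100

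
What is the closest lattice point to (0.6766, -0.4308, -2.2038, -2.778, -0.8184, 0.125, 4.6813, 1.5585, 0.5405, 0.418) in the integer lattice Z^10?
(1, 0, -2, -3, -1, 0, 5, 2, 1, 0)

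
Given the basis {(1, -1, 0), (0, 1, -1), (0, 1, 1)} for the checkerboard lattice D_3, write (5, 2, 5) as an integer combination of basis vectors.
5b₁ + b₂ + 6b₃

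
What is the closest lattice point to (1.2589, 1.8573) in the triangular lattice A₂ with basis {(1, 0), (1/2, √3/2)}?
(1, 1.732)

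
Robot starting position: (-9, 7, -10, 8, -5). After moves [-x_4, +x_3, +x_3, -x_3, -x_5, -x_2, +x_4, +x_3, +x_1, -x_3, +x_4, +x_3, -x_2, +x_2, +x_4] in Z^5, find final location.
(-8, 6, -8, 10, -6)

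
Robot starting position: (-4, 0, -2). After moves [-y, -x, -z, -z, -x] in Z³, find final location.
(-6, -1, -4)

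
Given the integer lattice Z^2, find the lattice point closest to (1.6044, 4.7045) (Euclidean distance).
(2, 5)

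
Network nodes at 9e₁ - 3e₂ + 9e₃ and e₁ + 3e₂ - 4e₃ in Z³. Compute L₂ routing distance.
16.4012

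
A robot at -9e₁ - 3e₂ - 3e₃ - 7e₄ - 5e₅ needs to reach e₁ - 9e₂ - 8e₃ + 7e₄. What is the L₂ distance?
19.5448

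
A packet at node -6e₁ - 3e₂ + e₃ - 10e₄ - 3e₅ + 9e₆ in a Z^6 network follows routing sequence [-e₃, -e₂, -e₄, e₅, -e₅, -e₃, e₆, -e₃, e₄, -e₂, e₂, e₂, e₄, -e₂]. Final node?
(-6, -4, -2, -9, -3, 10)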